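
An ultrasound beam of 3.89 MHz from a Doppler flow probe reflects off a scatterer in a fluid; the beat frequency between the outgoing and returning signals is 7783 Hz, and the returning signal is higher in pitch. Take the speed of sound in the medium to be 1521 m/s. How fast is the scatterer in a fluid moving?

1.52 m/s

Double Doppler shift off a moving reflector: f₂ = f₀ · (v + u)/(v − u) (u > 0 toward emitter).
Returning signal is higher, so f₂ = f₀ + Δf = 3890000 + 7783 = 3897783 Hz.
Rearranging, u = v · (f₂ − f₀)/(f₂ + f₀) = 1521 × 7783/7787783 ≈ 1.52 m/s.
So the scatterer in a fluid is moving at 1.52 m/s toward the emitter.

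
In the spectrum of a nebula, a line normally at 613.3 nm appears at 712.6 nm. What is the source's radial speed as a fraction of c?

0.149

λ'/λ₀ = 1.1619 > 1 (redshift), so the source is receding.
λ'/λ₀ = √((1 + β)/(1 − β)) for a receding source ⇒ β = (r² − 1)/(r² + 1) with r = λ'/λ₀.
β = (1.3500 − 1)/(1.3500 + 1) ≈ 0.149.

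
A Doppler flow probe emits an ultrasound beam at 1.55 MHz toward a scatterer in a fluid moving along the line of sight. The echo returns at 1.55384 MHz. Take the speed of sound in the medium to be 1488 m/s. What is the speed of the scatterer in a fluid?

1.84 m/s

Double Doppler shift off a moving reflector: f₂ = f₀ · (v + u)/(v − u) (u > 0 toward emitter).
Rearranging, u = v · (f₂ − f₀)/(f₂ + f₀) = 1488 × 0.00384/3.10384 ≈ 1.84 m/s.
So the scatterer in a fluid is moving at 1.84 m/s toward the emitter.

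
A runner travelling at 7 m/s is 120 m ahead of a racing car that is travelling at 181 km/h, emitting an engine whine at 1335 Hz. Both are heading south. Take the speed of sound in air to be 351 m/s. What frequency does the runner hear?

1527 Hz

181 km/h = 50.28 m/s.
The runner is ahead, so the racing car is moving toward it while the runner is moving away from the racing car.
Both move, so f' = f · (v − v_o)/(v − v_s).
f' = 1335 × (351 − 7)/(351 − 50.28) = 1335 × 344/300.72 ≈ 1527 Hz.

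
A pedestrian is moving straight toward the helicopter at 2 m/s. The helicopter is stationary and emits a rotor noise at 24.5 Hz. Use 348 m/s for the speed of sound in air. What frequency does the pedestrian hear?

24.6 Hz

Moving observer, stationary source: f' = f · (v + v_o)/v.
f' = 24.5 × (348 + 2)/348 = 24.5 × 350/348 ≈ 24.6 Hz.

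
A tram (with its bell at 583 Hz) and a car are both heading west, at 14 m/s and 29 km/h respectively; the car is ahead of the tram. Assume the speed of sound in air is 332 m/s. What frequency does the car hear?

29 km/h = 8.056 m/s.
The car is ahead, so the tram is moving toward it while the car is moving away from the tram.
Both move, so f' = f · (v − v_o)/(v − v_s).
f' = 583 × (332 − 8.056)/(332 − 14) = 583 × 323.94/318 ≈ 594 Hz.

594 Hz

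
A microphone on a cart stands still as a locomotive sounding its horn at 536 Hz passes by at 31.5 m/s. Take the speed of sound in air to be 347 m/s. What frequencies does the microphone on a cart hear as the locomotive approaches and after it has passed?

590 Hz approaching; 491 Hz receding

Approaching: f₁ = f · v/(v − v_s) = 536 × 347/315.5 ≈ 590 Hz.
Receding: f₂ = f · v/(v + v_s) = 536 × 347/378.5 ≈ 491 Hz.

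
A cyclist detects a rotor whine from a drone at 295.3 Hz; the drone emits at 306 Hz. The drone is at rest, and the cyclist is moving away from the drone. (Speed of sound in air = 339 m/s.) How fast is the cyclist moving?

11.9 m/s

f' = f · (v − v_o)/v ⇒ v_o = v · |f'/f − 1|.
v_o = 339 × |295.3/306 − 1| = 339 × 0.03497 ≈ 11.9 m/s.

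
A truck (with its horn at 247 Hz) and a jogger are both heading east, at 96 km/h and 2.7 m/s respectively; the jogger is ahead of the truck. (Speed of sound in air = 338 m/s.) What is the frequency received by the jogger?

96 km/h = 26.67 m/s.
The jogger is ahead, so the truck is moving toward it while the jogger is moving away from the truck.
With source approaching and observer receding, f' = f · (v − v_o)/(v − v_s).
f' = 247 × (338 − 2.7)/(338 − 26.67) = 247 × 335.3/311.33 ≈ 266 Hz.

266 Hz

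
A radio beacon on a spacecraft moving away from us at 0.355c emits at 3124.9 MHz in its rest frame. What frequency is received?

Relativistic Doppler for frequency: f' = f₀ · √((1 − β)/(1 + β)).
f' = 3124.9 × √(0.6450/1.3550) = 3124.9 × 0.68994 ≈ 2156.0 MHz.

2156.0 MHz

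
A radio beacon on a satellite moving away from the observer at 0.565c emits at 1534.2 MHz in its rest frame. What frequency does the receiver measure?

808.9 MHz

Relativistic Doppler for frequency: f' = f₀ · √((1 − β)/(1 + β)).
f' = 1534.2 × √(0.4350/1.5650) = 1534.2 × 0.52721 ≈ 808.9 MHz.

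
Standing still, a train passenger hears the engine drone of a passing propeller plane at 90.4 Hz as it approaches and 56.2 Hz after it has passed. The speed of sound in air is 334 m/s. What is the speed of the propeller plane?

f₁/f₂ = (v + v_s)/(v − v_s), so v_s = v · (f₁ − f₂)/(f₁ + f₂).
v_s = 334 × (90.4 − 56.2)/(90.4 + 56.2) = 334 × 34.2/146.6 ≈ 78 m/s.

78 m/s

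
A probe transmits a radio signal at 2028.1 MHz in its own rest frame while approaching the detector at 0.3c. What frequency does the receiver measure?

2763.8 MHz

Relativistic Doppler for frequency: f' = f₀ · √((1 + β)/(1 − β)).
f' = 2028.1 × √(1.3000/0.7000) = 2028.1 × 1.36277 ≈ 2763.8 MHz.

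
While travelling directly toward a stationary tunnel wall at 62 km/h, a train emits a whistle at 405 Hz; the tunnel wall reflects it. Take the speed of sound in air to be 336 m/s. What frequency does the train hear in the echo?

449 Hz

62 km/h = 17.22 m/s.
The tunnel wall receives the sound from a moving source: f₁ = f₀ · v/(v − v_e) = 405 × 336/318.78 ≈ 427 Hz.
On the return leg the train is a moving observer: f₂ = f₁ · (v + v_e)/v = 427 × 353.22/336 ≈ 449 Hz.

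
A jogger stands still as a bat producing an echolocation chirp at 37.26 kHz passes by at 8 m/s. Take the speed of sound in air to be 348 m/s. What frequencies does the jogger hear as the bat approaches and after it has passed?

38.1 kHz approaching; 36.4 kHz receding

Approaching: f₁ = f · v/(v − v_s) = 37.26 × 348/340 ≈ 38.1 kHz.
Receding: f₂ = f · v/(v + v_s) = 37.26 × 348/356 ≈ 36.4 kHz.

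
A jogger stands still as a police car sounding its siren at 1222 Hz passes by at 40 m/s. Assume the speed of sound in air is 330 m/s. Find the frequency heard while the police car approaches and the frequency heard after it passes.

Approaching: f₁ = f · v/(v − v_s) = 1222 × 330/290 ≈ 1391 Hz.
Receding: f₂ = f · v/(v + v_s) = 1222 × 330/370 ≈ 1090 Hz.

1391 Hz approaching; 1090 Hz receding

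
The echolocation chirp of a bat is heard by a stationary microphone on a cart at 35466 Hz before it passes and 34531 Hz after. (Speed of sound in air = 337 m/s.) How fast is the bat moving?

f₁/f₂ = (v + v_s)/(v − v_s), so v_s = v · (f₁ − f₂)/(f₁ + f₂).
v_s = 337 × (35466 − 34531)/(35466 + 34531) = 337 × 935/69997 ≈ 4.5 m/s.

4.5 m/s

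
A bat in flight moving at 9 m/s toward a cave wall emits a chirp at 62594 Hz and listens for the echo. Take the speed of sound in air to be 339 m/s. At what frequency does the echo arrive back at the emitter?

The cave wall receives the sound from a moving source: f₁ = f₀ · v/(v − v_e) = 62594 × 339/330 ≈ 64301 Hz.
On the return leg the bat in flight is a moving observer: f₂ = f₁ · (v + v_e)/v = 64301 × 348/339 ≈ 66008 Hz.

66008 Hz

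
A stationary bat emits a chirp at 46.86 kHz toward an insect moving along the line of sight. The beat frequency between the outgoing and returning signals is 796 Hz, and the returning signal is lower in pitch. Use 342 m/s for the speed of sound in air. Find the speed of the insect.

Double Doppler shift off a moving reflector: f₂ = f₀ · (v + u)/(v − u) (u > 0 toward emitter).
Returning signal is lower, so f₂ = f₀ − Δf = 46860 − 796 = 46064 Hz.
Rearranging, u = v · (f₂ − f₀)/(f₂ + f₀) = 342 × -796/92924 ≈ -2.93 m/s.
So the insect is moving at 2.93 m/s away from the emitter.

2.93 m/s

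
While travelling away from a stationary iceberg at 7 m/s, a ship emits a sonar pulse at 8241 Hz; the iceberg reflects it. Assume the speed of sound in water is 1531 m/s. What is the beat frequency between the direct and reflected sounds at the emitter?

The iceberg receives the sound from a moving source: f₁ = f₀ · v/(v + v_e) = 8241 × 1531/1538 ≈ 8203.5 Hz.
On the return leg the ship is a moving observer: f₂ = f₁ · (v − v_e)/v = 8203.5 × 1524/1531 ≈ 8166.0 Hz.
Beat against the emitted tone: |f₂ − f₀| = 2v_e·f₀/(v + v_e) = 2 × 7 × 8241/1538 ≈ 75 Hz.

75 Hz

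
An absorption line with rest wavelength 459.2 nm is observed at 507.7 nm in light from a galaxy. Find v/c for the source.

0.100

λ'/λ₀ = 1.1056 > 1 (redshift), so the source is receding.
λ'/λ₀ = √((1 + β)/(1 − β)) for a receding source ⇒ β = (r² − 1)/(r² + 1) with r = λ'/λ₀.
β = (1.2224 − 1)/(1.2224 + 1) ≈ 0.100.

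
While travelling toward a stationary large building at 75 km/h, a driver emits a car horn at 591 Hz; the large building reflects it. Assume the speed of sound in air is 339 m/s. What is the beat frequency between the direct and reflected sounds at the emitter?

77 Hz

75 km/h = 20.83 m/s.
The large building receives the sound from a moving source: f₁ = f₀ · v/(v − v_e) = 591 × 339/318.17 ≈ 629.7 Hz.
On the return leg the driver is a moving observer: f₂ = f₁ · (v + v_e)/v = 629.7 × 359.83/339 ≈ 668.4 Hz.
Beat against the emitted tone: |f₂ − f₀| = 2v_e·f₀/(v − v_e) = 2 × 20.83 × 591/318.17 ≈ 77 Hz.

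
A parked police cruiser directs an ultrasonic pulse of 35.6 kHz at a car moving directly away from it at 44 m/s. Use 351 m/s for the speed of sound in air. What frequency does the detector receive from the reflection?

27.7 kHz

The car first receives the wave as a moving observer: f₁ = f₀ · (v − u)/v = 35.6 × (351 − 44)/351 ≈ 31.1 kHz.
The reflection then acts as a moving source: f₂ = f₁ · v/(v + u) ≈ 27.7 kHz.
Equivalently f₂ = f₀ · (v − u)/(v + u).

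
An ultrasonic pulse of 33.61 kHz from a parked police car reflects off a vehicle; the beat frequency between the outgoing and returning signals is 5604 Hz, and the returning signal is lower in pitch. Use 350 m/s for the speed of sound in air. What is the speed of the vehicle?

Double Doppler shift off a moving reflector: f₂ = f₀ · (v + u)/(v − u) (u > 0 toward emitter).
Returning signal is lower, so f₂ = f₀ − Δf = 33610 − 5604 = 28006 Hz.
Rearranging, u = v · (f₂ − f₀)/(f₂ + f₀) = 350 × -5604/61616 ≈ -32 m/s.
So the vehicle is moving at 32 m/s away from the emitter.

32 m/s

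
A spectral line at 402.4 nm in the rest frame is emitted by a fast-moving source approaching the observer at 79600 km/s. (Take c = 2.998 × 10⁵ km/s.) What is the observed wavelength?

306.6 nm

β = v/c = 79600/299800 = 0.2655.
Relativistic Doppler for wavelength: λ' = λ₀ · √((1 − β)/(1 + β)).
λ' = 402.4 × √(0.7345/1.2655) = 402.4 × 0.76183 ≈ 306.6 nm.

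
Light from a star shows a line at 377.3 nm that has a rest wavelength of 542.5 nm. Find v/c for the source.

λ'/λ₀ = 0.6955 < 1 (blueshift), so the source is approaching.
λ'/λ₀ = √((1 − β)/(1 + β)) for an approaching source ⇒ β = (1 − r²)/(1 + r²) with r = λ'/λ₀.
β = (1 − 0.4837)/(1 + 0.4837) ≈ 0.348.

0.348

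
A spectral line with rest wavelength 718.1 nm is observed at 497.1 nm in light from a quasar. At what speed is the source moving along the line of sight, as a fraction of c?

λ'/λ₀ = 0.6922 < 1 (blueshift), so the source is approaching.
λ'/λ₀ = √((1 − β)/(1 + β)) for an approaching source ⇒ β = (1 − r²)/(1 + r²) with r = λ'/λ₀.
β = (1 − 0.4792)/(1 + 0.4792) ≈ 0.352.

0.352c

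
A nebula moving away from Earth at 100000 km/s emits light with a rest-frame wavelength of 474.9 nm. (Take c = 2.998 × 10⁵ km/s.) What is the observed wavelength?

671.8 nm

β = v/c = 100000/299800 = 0.3336.
Relativistic Doppler for wavelength: λ' = λ₀ · √((1 + β)/(1 − β)).
λ' = 474.9 × √(1.3336/0.6664) = 474.9 × 1.41457 ≈ 671.8 nm.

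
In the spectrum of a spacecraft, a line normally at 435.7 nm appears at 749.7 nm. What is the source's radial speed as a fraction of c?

λ'/λ₀ = 1.7207 > 1 (redshift), so the source is receding.
λ'/λ₀ = √((1 + β)/(1 − β)) for a receding source ⇒ β = (r² − 1)/(r² + 1) with r = λ'/λ₀.
β = (2.9607 − 1)/(2.9607 + 1) ≈ 0.495.

0.495c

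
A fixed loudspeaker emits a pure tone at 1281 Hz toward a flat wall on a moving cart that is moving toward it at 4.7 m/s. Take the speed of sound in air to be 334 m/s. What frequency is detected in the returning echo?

1318 Hz

At the flat wall on a moving cart (a moving observer), f₁ = f₀ · (v + u)/v = 1281 × 338.7/334 ≈ 1299 Hz.
The reflection then acts as a moving source: f₂ = f₁ · v/(v − u) ≈ 1318 Hz.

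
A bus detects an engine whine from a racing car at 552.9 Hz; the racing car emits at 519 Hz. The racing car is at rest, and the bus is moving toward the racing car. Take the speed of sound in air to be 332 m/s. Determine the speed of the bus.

f' = f · (v + v_o)/v ⇒ v_o = v · |f'/f − 1|.
v_o = 332 × |552.9/519 − 1| = 332 × 0.06532 ≈ 21.7 m/s.

21.7 m/s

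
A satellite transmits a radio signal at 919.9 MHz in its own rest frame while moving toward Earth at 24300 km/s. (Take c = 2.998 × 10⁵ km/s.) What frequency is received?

997.7 MHz

β = v/c = 24300/299800 = 0.0811.
Relativistic Doppler for frequency: f' = f₀ · √((1 + β)/(1 − β)).
f' = 919.9 × √(1.0811/0.9189) = 919.9 × 1.08462 ≈ 997.7 MHz.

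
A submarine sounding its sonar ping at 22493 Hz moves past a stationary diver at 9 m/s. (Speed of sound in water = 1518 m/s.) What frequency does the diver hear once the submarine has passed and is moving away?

22360 Hz

Receding: f₂ = f · v/(v + v_s) = 22493 × 1518/1527 ≈ 22360 Hz.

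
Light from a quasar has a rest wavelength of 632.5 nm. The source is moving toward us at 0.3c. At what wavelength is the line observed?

464.1 nm

Relativistic Doppler for wavelength: λ' = λ₀ · √((1 − β)/(1 + β)).
λ' = 632.5 × √(0.7000/1.3000) = 632.5 × 0.73380 ≈ 464.1 nm.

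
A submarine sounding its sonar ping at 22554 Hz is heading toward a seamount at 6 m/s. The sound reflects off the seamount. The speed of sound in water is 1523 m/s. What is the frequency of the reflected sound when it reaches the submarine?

22732 Hz

The seamount receives the sound from a moving source: f₁ = f₀ · v/(v − v_e) = 22554 × 1523/1517 ≈ 22643 Hz.
On the return leg the submarine is a moving observer: f₂ = f₁ · (v + v_e)/v = 22643 × 1529/1523 ≈ 22732 Hz.
Equivalently f₂ = f₀ · (v + v_e)/(v − v_e).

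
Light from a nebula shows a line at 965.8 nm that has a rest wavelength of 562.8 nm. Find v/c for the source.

0.493

λ'/λ₀ = 1.7161 > 1 (redshift), so the source is receding.
λ'/λ₀ = √((1 + β)/(1 − β)) for a receding source ⇒ β = (r² − 1)/(r² + 1) with r = λ'/λ₀.
β = (2.9449 − 1)/(2.9449 + 1) ≈ 0.493.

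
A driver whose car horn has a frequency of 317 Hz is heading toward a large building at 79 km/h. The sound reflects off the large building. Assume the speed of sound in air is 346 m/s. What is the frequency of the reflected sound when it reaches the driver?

79 km/h = 21.94 m/s.
The large building receives the sound from a moving source: f₁ = f₀ · v/(v − v_e) = 317 × 346/324.06 ≈ 338 Hz.
On the return leg the driver is a moving observer: f₂ = f₁ · (v + v_e)/v = 338 × 367.94/346 ≈ 360 Hz.

360 Hz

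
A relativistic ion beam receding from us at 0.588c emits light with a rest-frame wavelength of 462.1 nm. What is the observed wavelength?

907.2 nm

Relativistic Doppler for wavelength: λ' = λ₀ · √((1 + β)/(1 − β)).
λ' = 462.1 × √(1.5880/0.4120) = 462.1 × 1.96325 ≈ 907.2 nm.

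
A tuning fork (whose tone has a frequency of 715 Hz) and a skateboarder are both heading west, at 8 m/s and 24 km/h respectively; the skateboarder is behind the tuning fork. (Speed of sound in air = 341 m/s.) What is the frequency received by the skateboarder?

712 Hz

24 km/h = 6.667 m/s.
The skateboarder is behind, so the tuning fork is moving away from it while the skateboarder is moving toward the tuning fork.
General Doppler shift: f' = f · (v + v_o)/(v + v_s).
f' = 715 × (341 + 6.667)/(341 + 8) = 715 × 347.67/349 ≈ 712 Hz.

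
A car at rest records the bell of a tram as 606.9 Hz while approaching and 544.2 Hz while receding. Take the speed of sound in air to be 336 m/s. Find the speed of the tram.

f₁/f₂ = (v + v_s)/(v − v_s), so v_s = v · (f₁ − f₂)/(f₁ + f₂).
v_s = 336 × (606.9 − 544.2)/(606.9 + 544.2) = 336 × 62.7/1151.1 ≈ 18.3 m/s.

18.3 m/s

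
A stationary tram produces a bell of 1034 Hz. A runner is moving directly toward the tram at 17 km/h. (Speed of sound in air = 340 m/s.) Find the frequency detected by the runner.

17 km/h = 4.722 m/s.
Only the observer moves, toward the source, so f' = f · (v + v_o)/v.
f' = 1034 × (340 + 4.722)/340 = 1034 × 344.72/340 ≈ 1048 Hz.

1048 Hz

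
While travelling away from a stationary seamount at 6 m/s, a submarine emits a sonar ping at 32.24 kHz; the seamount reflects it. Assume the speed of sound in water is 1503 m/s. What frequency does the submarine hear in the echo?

The seamount receives the sound from a moving source: f₁ = f₀ · v/(v + v_e) = 32.24 × 1503/1509 ≈ 32.1 kHz.
On the return leg the submarine is a moving observer: f₂ = f₁ · (v − v_e)/v = 32.1 × 1497/1503 ≈ 32.0 kHz.
Equivalently f₂ = f₀ · (v − v_e)/(v + v_e).

32.0 kHz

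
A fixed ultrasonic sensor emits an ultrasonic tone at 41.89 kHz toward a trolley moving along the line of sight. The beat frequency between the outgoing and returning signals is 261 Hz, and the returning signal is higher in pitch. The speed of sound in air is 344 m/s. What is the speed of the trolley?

Double Doppler shift off a moving reflector: f₂ = f₀ · (v + u)/(v − u) (u > 0 toward emitter).
Returning signal is higher, so f₂ = f₀ + Δf = 41890 + 261 = 42151 Hz.
Rearranging, u = v · (f₂ − f₀)/(f₂ + f₀) = 344 × 261/84041 ≈ 1.07 m/s.
So the trolley is moving at 1.07 m/s toward the emitter.

1.07 m/s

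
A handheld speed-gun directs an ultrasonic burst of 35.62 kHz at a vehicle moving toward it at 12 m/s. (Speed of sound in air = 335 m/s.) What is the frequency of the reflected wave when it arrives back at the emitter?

38.3 kHz

The vehicle first receives the wave as a moving observer: f₁ = f₀ · (v + u)/v = 35.62 × (335 + 12)/335 ≈ 36.9 kHz.
The reflection then acts as a moving source: f₂ = f₁ · v/(v − u) ≈ 38.3 kHz.
Equivalently f₂ = f₀ · (v + u)/(v − u).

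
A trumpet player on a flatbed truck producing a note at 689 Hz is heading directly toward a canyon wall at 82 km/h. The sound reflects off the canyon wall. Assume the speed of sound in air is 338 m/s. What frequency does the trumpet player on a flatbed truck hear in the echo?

789 Hz

82 km/h = 22.78 m/s.
The canyon wall receives the sound from a moving source: f₁ = f₀ · v/(v − v_e) = 689 × 338/315.22 ≈ 739 Hz.
On the return leg the trumpet player on a flatbed truck is a moving observer: f₂ = f₁ · (v + v_e)/v = 739 × 360.78/338 ≈ 789 Hz.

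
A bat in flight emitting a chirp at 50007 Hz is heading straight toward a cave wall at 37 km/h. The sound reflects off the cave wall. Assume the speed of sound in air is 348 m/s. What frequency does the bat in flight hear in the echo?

37 km/h = 10.28 m/s.
The cave wall receives the sound from a moving source: f₁ = f₀ · v/(v − v_e) = 50007 × 348/337.72 ≈ 51529 Hz.
On the return leg the bat in flight is a moving observer: f₂ = f₁ · (v + v_e)/v = 51529 × 358.28/348 ≈ 53051 Hz.

53051 Hz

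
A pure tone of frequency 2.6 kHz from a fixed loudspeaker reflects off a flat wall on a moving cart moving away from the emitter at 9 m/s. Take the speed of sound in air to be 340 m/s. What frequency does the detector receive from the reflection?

2.47 kHz

At the flat wall on a moving cart (a moving observer), f₁ = f₀ · (v − u)/v = 2.6 × 331/340 ≈ 2.53 kHz.
On reflection it acts as a source moving away from the stationary detector: f₂ = f₁ · v/(v + u) = 2.53 × 340/349 ≈ 2.47 kHz.
Equivalently f₂ = f₀ · (v − u)/(v + u).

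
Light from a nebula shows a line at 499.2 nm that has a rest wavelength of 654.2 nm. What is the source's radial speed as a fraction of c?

λ'/λ₀ = 0.7631 < 1 (blueshift), so the source is approaching.
λ'/λ₀ = √((1 − β)/(1 + β)) for an approaching source ⇒ β = (1 − r²)/(1 + r²) with r = λ'/λ₀.
β = (1 − 0.5823)/(1 + 0.5823) ≈ 0.264.

0.264c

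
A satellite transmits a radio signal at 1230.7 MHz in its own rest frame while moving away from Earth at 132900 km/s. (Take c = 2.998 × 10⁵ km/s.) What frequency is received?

764.3 MHz

β = v/c = 132900/299800 = 0.4433.
Relativistic Doppler for frequency: f' = f₀ · √((1 − β)/(1 + β)).
f' = 1230.7 × √(0.5567/1.4433) = 1230.7 × 0.62106 ≈ 764.3 MHz.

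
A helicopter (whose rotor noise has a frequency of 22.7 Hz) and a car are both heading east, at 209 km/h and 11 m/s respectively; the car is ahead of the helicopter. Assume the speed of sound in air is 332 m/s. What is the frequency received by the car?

209 km/h = 58.06 m/s.
The car is ahead, so the helicopter is moving toward it while the car is moving away from the helicopter.
General Doppler shift: f' = f · (v − v_o)/(v − v_s).
f' = 22.7 × (332 − 11)/(332 − 58.06) = 22.7 × 321/273.94 ≈ 26.6 Hz.

26.6 Hz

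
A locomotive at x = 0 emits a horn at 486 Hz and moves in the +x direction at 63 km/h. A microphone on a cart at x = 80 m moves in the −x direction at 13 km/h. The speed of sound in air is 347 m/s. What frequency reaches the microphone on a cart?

517 Hz

63 km/h = 17.5 m/s; 13 km/h = 3.611 m/s.
The observer lies on the +x side, so the source is heading toward the observer and the observer is heading toward the source.
General Doppler shift: f' = f · (v + v_o)/(v − v_s).
f' = 486 × (347 + 3.611)/(347 − 17.5) = 486 × 350.61/329.5 ≈ 517 Hz.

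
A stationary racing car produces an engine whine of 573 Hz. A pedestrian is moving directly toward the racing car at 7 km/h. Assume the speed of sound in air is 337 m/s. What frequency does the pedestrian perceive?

576 Hz

7 km/h = 1.944 m/s.
Moving observer, stationary source: f' = f · (v + v_o)/v.
f' = 573 × (337 + 1.944)/337 = 573 × 338.94/337 ≈ 576 Hz.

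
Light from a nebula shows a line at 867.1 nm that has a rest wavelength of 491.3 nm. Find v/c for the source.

λ'/λ₀ = 1.7649 > 1 (redshift), so the source is receding.
λ'/λ₀ = √((1 + β)/(1 − β)) for a receding source ⇒ β = (r² − 1)/(r² + 1) with r = λ'/λ₀.
β = (3.1149 − 1)/(3.1149 + 1) ≈ 0.514.

0.514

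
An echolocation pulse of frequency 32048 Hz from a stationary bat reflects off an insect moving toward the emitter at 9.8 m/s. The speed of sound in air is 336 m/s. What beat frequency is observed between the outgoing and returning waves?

1926 Hz

The insect first receives the wave as a moving observer: f₁ = f₀ · (v + u)/v = 32048 × (336 + 9.8)/336 ≈ 32983 Hz.
The reflection then acts as a moving source: f₂ = f₁ · v/(v − u) ≈ 33974 Hz.
Beat frequency: |f₂ − f₀| = 2u·f₀/(v − u) = 2 × 9.8 × 32048/326.2 ≈ 1926 Hz.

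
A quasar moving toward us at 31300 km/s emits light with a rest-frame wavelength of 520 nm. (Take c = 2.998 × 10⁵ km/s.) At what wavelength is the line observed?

β = v/c = 31300/299800 = 0.1044.
Relativistic Doppler for wavelength: λ' = λ₀ · √((1 − β)/(1 + β)).
λ' = 520 × √(0.8956/1.1044) = 520 × 0.90052 ≈ 468.3 nm.

468.3 nm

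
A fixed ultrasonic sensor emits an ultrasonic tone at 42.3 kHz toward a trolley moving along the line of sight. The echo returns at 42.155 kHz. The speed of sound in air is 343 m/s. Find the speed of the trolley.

0.59 m/s

Double Doppler shift off a moving reflector: f₂ = f₀ · (v + u)/(v − u) (u > 0 toward emitter).
Rearranging, u = v · (f₂ − f₀)/(f₂ + f₀) = 343 × -0.145/84.455 ≈ -0.59 m/s.
So the trolley is moving at 0.59 m/s away from the emitter.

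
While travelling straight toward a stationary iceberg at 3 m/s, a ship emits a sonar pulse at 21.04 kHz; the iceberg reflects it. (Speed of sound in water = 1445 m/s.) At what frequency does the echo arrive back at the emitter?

The iceberg receives the sound from a moving source: f₁ = f₀ · v/(v − v_e) = 21.04 × 1445/1442 ≈ 21.1 kHz.
On the return leg the ship is a moving observer: f₂ = f₁ · (v + v_e)/v = 21.1 × 1448/1445 ≈ 21.1 kHz.

21.1 kHz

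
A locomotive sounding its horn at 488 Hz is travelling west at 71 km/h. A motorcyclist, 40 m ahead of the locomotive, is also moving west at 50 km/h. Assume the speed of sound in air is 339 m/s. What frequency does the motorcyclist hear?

497 Hz

71 km/h = 19.72 m/s; 50 km/h = 13.89 m/s.
The motorcyclist is ahead, so the locomotive is moving toward it while the motorcyclist is moving away from the locomotive.
General Doppler shift: f' = f · (v − v_o)/(v − v_s).
f' = 488 × (339 − 13.89)/(339 − 19.72) = 488 × 325.11/319.28 ≈ 497 Hz.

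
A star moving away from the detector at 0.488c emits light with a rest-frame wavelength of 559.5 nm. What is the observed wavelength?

Relativistic Doppler for wavelength: λ' = λ₀ · √((1 + β)/(1 − β)).
λ' = 559.5 × √(1.4880/0.5120) = 559.5 × 1.70477 ≈ 953.8 nm.

953.8 nm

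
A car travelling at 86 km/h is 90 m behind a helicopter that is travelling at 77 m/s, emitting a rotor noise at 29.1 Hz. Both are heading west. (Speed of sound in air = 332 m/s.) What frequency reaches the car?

25.3 Hz

86 km/h = 23.89 m/s.
The car is behind, so the helicopter is moving away from it while the car is moving toward the helicopter.
With source receding and observer approaching, f' = f · (v + v_o)/(v + v_s).
f' = 29.1 × (332 + 23.89)/(332 + 77) = 29.1 × 355.89/409 ≈ 25.3 Hz.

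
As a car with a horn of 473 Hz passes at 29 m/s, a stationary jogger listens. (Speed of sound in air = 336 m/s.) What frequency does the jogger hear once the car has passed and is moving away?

435 Hz

Receding: f₂ = f · v/(v + v_s) = 473 × 336/365 ≈ 435 Hz.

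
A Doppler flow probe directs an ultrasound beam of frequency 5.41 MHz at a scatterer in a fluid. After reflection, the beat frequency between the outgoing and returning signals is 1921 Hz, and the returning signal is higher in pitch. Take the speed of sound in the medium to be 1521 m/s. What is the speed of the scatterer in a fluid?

0.27 m/s

Double Doppler shift off a moving reflector: f₂ = f₀ · (v + u)/(v − u) (u > 0 toward emitter).
Returning signal is higher, so f₂ = f₀ + Δf = 5410000 + 1921 = 5411921 Hz.
Rearranging, u = v · (f₂ − f₀)/(f₂ + f₀) = 1521 × 1921/10821921 ≈ 0.27 m/s.
So the scatterer in a fluid is moving at 0.27 m/s toward the emitter.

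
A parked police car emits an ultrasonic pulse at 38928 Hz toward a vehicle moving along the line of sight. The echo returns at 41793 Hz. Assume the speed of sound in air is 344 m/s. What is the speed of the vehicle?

12.2 m/s

Double Doppler shift off a moving reflector: f₂ = f₀ · (v + u)/(v − u) (u > 0 toward emitter).
Rearranging, u = v · (f₂ − f₀)/(f₂ + f₀) = 344 × 2865/80721 ≈ 12.2 m/s.
So the vehicle is moving at 12.2 m/s toward the emitter.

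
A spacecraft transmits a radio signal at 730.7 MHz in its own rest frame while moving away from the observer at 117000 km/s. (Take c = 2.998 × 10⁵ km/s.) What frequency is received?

483.9 MHz

β = v/c = 117000/299800 = 0.3903.
Relativistic Doppler for frequency: f' = f₀ · √((1 − β)/(1 + β)).
f' = 730.7 × √(0.6097/1.3903) = 730.7 × 0.66225 ≈ 483.9 MHz.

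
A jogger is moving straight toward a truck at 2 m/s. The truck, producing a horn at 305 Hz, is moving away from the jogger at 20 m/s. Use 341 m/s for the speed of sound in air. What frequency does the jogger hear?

With source receding and observer approaching, f' = f · (v + v_o)/(v + v_s).
f' = 305 × (341 + 2)/(341 + 20) = 305 × 343/361 ≈ 290 Hz.

290 Hz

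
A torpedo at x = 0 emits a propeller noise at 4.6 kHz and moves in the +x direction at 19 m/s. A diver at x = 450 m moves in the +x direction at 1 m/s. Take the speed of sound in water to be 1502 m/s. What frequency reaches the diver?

4.66 kHz

The observer lies on the +x side, so the source is heading toward the observer and the observer is heading away from the source.
With source approaching and observer receding, f' = f · (v − v_o)/(v − v_s).
f' = 4.6 × (1502 − 1)/(1502 − 19) = 4.6 × 1501/1483 ≈ 4.66 kHz.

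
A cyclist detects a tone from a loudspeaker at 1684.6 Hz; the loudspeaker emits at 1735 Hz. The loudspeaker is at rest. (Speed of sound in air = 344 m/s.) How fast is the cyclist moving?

f' < f, so the cyclist is receding.
f' = f · (v − v_o)/v ⇒ v_o = v · |f'/f − 1|.
v_o = 344 × |1684.6/1735 − 1| = 344 × 0.02905 ≈ 10.0 m/s.

10.0 m/s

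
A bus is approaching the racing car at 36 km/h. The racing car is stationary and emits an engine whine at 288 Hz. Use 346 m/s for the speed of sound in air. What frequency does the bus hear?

296 Hz

36 km/h = 10 m/s.
Only the observer moves, toward the source, so f' = f · (v + v_o)/v.
f' = 288 × (346 + 10)/346 = 288 × 356/346 ≈ 296 Hz.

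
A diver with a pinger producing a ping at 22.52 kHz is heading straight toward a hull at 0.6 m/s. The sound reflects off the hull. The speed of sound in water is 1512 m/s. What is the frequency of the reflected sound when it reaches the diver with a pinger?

22.5 kHz

The hull receives the sound from a moving source: f₁ = f₀ · v/(v − v_e) = 22.52 × 1512/1511.4 ≈ 22.5 kHz.
On the return leg the diver with a pinger is a moving observer: f₂ = f₁ · (v + v_e)/v = 22.5 × 1512.6/1512 ≈ 22.5 kHz.
Equivalently f₂ = f₀ · (v + v_e)/(v − v_e).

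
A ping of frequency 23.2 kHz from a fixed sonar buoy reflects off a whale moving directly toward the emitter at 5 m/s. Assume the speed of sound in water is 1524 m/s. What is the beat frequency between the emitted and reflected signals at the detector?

At the whale (a moving observer), f₁ = f₀ · (v + u)/v = 23.2 × 1529/1524 ≈ 23.2761 kHz.
The reflection then acts as a moving source: f₂ = f₁ · v/(v − u) ≈ 23.3527 kHz.
Beat frequency (with f₀ = 23200 Hz): |f₂ − f₀| = 2u·f₀/(v − u) = 2 × 5 × 23200/1519 ≈ 153 Hz.

153 Hz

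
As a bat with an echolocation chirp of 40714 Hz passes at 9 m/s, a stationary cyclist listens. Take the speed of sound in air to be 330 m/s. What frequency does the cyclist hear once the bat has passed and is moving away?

39633 Hz

Receding: f₂ = f · v/(v + v_s) = 40714 × 330/339 ≈ 39633 Hz.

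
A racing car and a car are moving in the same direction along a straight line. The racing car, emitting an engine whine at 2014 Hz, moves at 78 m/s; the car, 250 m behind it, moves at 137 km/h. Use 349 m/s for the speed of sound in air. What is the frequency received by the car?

1826 Hz

137 km/h = 38.06 m/s.
The car is behind, so the racing car is moving away from it while the car is moving toward the racing car.
General Doppler shift: f' = f · (v + v_o)/(v + v_s).
f' = 2014 × (349 + 38.06)/(349 + 78) = 2014 × 387.06/427 ≈ 1826 Hz.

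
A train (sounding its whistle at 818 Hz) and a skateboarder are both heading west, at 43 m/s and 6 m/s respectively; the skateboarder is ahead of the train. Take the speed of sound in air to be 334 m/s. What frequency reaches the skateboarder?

The skateboarder is ahead, so the train is moving toward it while the skateboarder is moving away from the train.
General Doppler shift: f' = f · (v − v_o)/(v − v_s).
f' = 818 × (334 − 6)/(334 − 43) = 818 × 328/291 ≈ 922 Hz.

922 Hz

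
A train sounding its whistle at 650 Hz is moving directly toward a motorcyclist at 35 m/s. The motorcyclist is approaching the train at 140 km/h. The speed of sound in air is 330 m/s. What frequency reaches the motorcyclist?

813 Hz

140 km/h = 38.89 m/s.
Both move, so f' = f · (v + v_o)/(v − v_s).
f' = 650 × (330 + 38.89)/(330 − 35) = 650 × 368.89/295 ≈ 813 Hz.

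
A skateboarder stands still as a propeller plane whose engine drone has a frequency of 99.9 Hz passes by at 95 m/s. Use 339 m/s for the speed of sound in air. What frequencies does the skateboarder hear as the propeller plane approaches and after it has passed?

Approaching: f₁ = f · v/(v − v_s) = 99.9 × 339/244 ≈ 139 Hz.
Receding: f₂ = f · v/(v + v_s) = 99.9 × 339/434 ≈ 78 Hz.

139 Hz approaching; 78 Hz receding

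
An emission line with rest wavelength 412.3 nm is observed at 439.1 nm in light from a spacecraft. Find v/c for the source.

λ'/λ₀ = 1.0650 > 1 (redshift), so the source is receding.
λ'/λ₀ = √((1 + β)/(1 − β)) for a receding source ⇒ β = (r² − 1)/(r² + 1) with r = λ'/λ₀.
β = (1.1342 − 1)/(1.1342 + 1) ≈ 0.063.

0.063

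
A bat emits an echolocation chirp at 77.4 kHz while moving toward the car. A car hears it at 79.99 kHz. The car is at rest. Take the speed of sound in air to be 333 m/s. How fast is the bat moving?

f' = f · v/(v − v_s) ⇒ v_s = v · |1 − f/f'|.
v_s = 333 × |1 − 77.4/79.99| = 333 × 0.03238 ≈ 10.8 m/s.

10.8 m/s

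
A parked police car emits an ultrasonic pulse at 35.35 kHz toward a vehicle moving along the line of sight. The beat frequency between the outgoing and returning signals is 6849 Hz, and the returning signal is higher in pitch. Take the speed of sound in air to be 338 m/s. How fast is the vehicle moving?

Double Doppler shift off a moving reflector: f₂ = f₀ · (v + u)/(v − u) (u > 0 toward emitter).
Returning signal is higher, so f₂ = f₀ + Δf = 35350 + 6849 = 42199 Hz.
Rearranging, u = v · (f₂ − f₀)/(f₂ + f₀) = 338 × 6849/77549 ≈ 30 m/s.
So the vehicle is moving at 30 m/s toward the emitter.

30 m/s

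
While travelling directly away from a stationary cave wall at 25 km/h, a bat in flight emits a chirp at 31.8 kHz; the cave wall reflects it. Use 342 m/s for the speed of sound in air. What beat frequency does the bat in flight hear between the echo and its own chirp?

1266 Hz

25 km/h = 6.944 m/s.
The cave wall receives the sound from a moving source: f₁ = f₀ · v/(v + v_e) = 31.8 × 342/348.94 ≈ 31.167 kHz.
On the return leg the bat in flight is a moving observer: f₂ = f₁ · (v − v_e)/v = 31.167 × 335.06/342 ≈ 30.534 kHz.
Beat against the emitted tone (with f₀ = 31800 Hz): |f₂ − f₀| = 2v_e·f₀/(v + v_e) = 2 × 6.944 × 31800/348.94 ≈ 1266 Hz.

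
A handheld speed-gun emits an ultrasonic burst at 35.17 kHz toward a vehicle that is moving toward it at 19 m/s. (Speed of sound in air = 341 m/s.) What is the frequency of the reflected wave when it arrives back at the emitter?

The vehicle first receives the wave as a moving observer: f₁ = f₀ · (v + u)/v = 35.17 × (341 + 19)/341 ≈ 37.1 kHz.
On reflection it acts as a source moving toward the stationary detector: f₂ = f₁ · v/(v − u) = 37.1 × 341/322 ≈ 39.3 kHz.
Equivalently f₂ = f₀ · (v + u)/(v − u).

39.3 kHz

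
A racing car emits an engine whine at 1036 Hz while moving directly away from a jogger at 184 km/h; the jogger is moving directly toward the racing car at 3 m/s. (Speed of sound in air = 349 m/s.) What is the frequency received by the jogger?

184 km/h = 51.11 m/s.
General Doppler shift: f' = f · (v + v_o)/(v + v_s).
f' = 1036 × (349 + 3)/(349 + 51.11) = 1036 × 352/400.11 ≈ 911 Hz.

911 Hz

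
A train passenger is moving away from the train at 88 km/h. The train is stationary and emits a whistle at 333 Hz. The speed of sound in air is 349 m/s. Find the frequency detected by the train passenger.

88 km/h = 24.44 m/s.
Moving observer, stationary source: f' = f · (v − v_o)/v.
f' = 333 × (349 − 24.44)/349 = 333 × 324.56/349 ≈ 310 Hz.

310 Hz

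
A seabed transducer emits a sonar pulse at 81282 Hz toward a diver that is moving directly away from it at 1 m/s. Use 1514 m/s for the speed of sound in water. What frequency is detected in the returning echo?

At the diver (a moving observer), f₁ = f₀ · (v − u)/v = 81282 × 1513/1514 ≈ 81228 Hz.
On reflection it acts as a source moving away from the stationary detector: f₂ = f₁ · v/(v + u) = 81228 × 1514/1515 ≈ 81175 Hz.

81175 Hz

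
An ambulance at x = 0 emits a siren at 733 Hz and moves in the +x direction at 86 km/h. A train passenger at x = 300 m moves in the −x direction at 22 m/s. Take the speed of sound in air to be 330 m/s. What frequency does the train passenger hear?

86 km/h = 23.89 m/s.
The observer lies on the +x side, so the source is heading toward the observer and the observer is heading toward the source.
With source approaching and observer approaching, f' = f · (v + v_o)/(v − v_s).
f' = 733 × (330 + 22)/(330 − 23.89) = 733 × 352/306.11 ≈ 843 Hz.

843 Hz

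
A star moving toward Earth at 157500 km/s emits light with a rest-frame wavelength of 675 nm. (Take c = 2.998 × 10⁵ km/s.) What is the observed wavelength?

376.5 nm

β = v/c = 157500/299800 = 0.5254.
Relativistic Doppler for wavelength: λ' = λ₀ · √((1 − β)/(1 + β)).
λ' = 675 × √(0.4746/1.5254) = 675 × 0.55783 ≈ 376.5 nm.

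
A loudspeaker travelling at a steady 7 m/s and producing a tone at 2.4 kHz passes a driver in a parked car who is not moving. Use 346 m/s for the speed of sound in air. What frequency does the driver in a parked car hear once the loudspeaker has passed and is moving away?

2.35 kHz

Receding: f₂ = f · v/(v + v_s) = 2.4 × 346/353 ≈ 2.35 kHz.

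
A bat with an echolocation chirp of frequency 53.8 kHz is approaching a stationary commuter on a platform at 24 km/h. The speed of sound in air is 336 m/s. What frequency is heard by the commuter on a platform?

54.9 kHz

24 km/h = 6.667 m/s.
Moving source, stationary observer: f' = f · v/(v − v_s) since the source is approaching.
f' = 53.8 × 336/(336 − 6.667) = 53.8 × 336/329.3 ≈ 54.9 kHz.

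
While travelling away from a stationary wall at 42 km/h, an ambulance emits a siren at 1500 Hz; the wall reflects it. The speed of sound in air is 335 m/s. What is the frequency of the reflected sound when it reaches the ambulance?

42 km/h = 11.67 m/s.
The wall receives the sound from a moving source: f₁ = f₀ · v/(v + v_e) = 1500 × 335/346.67 ≈ 1450 Hz.
On the return leg the ambulance is a moving observer: f₂ = f₁ · (v − v_e)/v = 1450 × 323.33/335 ≈ 1399 Hz.
Equivalently f₂ = f₀ · (v − v_e)/(v + v_e).

1399 Hz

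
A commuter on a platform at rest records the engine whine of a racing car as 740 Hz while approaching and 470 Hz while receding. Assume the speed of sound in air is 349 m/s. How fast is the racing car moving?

f₁/f₂ = (v + v_s)/(v − v_s), so v_s = v · (f₁ − f₂)/(f₁ + f₂).
v_s = 349 × (740 − 470)/(740 + 470) = 349 × 270/1210 ≈ 78 m/s.

78 m/s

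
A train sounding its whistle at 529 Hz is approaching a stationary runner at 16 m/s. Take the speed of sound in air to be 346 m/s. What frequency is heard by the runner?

Moving source, stationary observer: f' = f · v/(v − v_s) since the source is approaching.
f' = 529 × 346/(346 − 16) = 529 × 346/330 ≈ 555 Hz.

555 Hz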